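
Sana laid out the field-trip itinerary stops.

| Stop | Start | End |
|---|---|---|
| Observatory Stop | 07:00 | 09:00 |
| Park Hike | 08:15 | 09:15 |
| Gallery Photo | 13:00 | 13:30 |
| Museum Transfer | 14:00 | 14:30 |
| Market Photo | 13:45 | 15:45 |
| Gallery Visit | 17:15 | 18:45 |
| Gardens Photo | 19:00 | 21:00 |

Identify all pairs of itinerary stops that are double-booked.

Market Photo & Museum Transfer, Observatory Stop & Park Hike

Sorted by start: Observatory Stop, Park Hike, Gallery Photo, Market Photo, Museum Transfer, Gallery Visit, Gardens Photo.
Park Hike starts before Observatory Stop ends → Observatory Stop and Park Hike overlap.
Gallery Photo starts after Observatory Stop ends; Observatory Stop is clear from here.
Gallery Photo starts after Park Hike ends; Park Hike is clear from here.
Market Photo starts after Gallery Photo ends; Gallery Photo is clear from here.
Museum Transfer starts before Market Photo ends → Market Photo and Museum Transfer overlap.
Gallery Visit starts after Market Photo ends; Market Photo is clear from here.
Gallery Visit starts after Museum Transfer ends; Museum Transfer is clear from here.
Gardens Photo starts after Gallery Visit ends.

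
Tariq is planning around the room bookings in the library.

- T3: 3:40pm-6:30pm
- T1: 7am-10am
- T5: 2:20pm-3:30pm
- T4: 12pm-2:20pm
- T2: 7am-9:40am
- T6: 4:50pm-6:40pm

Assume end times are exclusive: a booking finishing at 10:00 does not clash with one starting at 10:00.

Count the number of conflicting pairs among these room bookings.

Sorted by start: T1, T2, T4, T5, T3, T6.
T2 starts before T1 ends → T1 and T2 overlap.
T4 starts after T1 ends; T1 is clear from here.
T4 starts after T2 ends; T2 is clear from here.
T5 starts exactly when T4 ends (back-to-back, no overlap); T4 is clear from here.
T3 starts after T5 ends; T5 is clear from here.
T6 starts before T3 ends → T3 and T6 overlap.
Overlapping pairs: T1 & T2, T3 & T6 — 2 in total.

2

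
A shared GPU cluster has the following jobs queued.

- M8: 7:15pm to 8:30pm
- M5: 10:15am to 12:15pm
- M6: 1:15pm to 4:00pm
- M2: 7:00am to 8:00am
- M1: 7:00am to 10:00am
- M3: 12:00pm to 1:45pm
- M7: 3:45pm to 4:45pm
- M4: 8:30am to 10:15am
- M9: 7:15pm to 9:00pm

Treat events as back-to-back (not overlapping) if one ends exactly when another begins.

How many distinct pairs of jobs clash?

Sorted by start: M1, M2, M4, M5, M3, M6, M7, M8, M9.
M2 starts before M1 ends → M1 and M2 overlap.
M4 starts before M1 ends → M1 and M4 overlap.
M5 starts after M1 ends — done with M1.
M4 starts after M2 ends — done with M2.
M5 starts exactly when M4 ends (back-to-back, no overlap) — done with M4.
M3 starts before M5 ends → M5 and M3 overlap.
M6 starts after M5 ends — done with M5.
M6 starts before M3 ends → M3 and M6 overlap.
M7 starts after M3 ends — done with M3.
M7 starts before M6 ends → M6 and M7 overlap.
M8 starts after M6 ends — done with M6.
M8 starts after M7 ends — done with M7.
M9 starts before M8 ends → M8 and M9 overlap.
Overlapping pairs: M1 & M2, M1 & M4, M3 & M5, M3 & M6, M6 & M7, M8 & M9 — 6 in total.

6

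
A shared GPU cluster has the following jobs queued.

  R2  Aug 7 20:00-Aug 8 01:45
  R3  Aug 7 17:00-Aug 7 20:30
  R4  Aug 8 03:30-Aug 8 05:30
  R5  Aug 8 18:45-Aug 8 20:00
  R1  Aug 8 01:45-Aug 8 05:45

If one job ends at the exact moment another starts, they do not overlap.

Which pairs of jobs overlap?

Check each pair: they overlap iff neither finishes before the other starts.
Sorted by start: R3, R2, R1, R4, R5.
R2 starts before R3 ends → R3 and R2 overlap.
R1 starts after R3 ends — done with R3.
R1 starts exactly when R2 ends (back-to-back, no overlap) — done with R2.
R4 starts before R1 ends → R1 and R4 overlap.
R5 starts after R1 ends.
R5 starts after R4 ends.

R1 & R4, R2 & R3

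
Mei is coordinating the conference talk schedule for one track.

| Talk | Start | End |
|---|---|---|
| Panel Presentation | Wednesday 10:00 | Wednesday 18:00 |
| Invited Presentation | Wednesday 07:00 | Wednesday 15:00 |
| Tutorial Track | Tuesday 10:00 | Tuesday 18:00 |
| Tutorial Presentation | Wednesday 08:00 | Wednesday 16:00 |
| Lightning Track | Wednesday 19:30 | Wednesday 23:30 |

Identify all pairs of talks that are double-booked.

Invited Presentation & Panel Presentation, Invited Presentation & Tutorial Presentation, Panel Presentation & Tutorial Presentation

Sorted by start: Tutorial Track, Invited Presentation, Tutorial Presentation, Panel Presentation, Lightning Track.
Invited Presentation starts after Tutorial Track ends, so nothing later overlaps Tutorial Track either.
Tutorial Presentation starts before Invited Presentation ends → Invited Presentation and Tutorial Presentation overlap.
Panel Presentation starts before Invited Presentation ends → Invited Presentation and Panel Presentation overlap.
Lightning Track starts after Invited Presentation ends.
Panel Presentation starts before Tutorial Presentation ends → Tutorial Presentation and Panel Presentation overlap.
Lightning Track starts after Tutorial Presentation ends.
Lightning Track starts after Panel Presentation ends.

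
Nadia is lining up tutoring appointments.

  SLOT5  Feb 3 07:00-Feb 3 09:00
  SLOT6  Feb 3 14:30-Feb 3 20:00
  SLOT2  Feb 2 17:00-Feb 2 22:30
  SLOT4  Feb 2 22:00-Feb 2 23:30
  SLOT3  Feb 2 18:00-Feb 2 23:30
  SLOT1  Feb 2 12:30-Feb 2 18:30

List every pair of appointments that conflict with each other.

Check each pair: they overlap iff neither finishes before the other starts.
Sorted by start: SLOT1, SLOT2, SLOT3, SLOT4, SLOT5, SLOT6.
SLOT2 starts before SLOT1 ends → SLOT1 and SLOT2 overlap.
SLOT3 starts before SLOT1 ends → SLOT1 and SLOT3 overlap.
SLOT4 starts after SLOT1 ends, so SLOT1 has no further overlaps.
SLOT3 starts before SLOT2 ends → SLOT2 and SLOT3 overlap.
SLOT4 starts before SLOT2 ends → SLOT2 and SLOT4 overlap.
SLOT5 starts after SLOT2 ends, so SLOT2 has no further overlaps.
SLOT4 starts before SLOT3 ends → SLOT3 and SLOT4 overlap.
SLOT5 starts after SLOT3 ends, so SLOT3 has no further overlaps.
SLOT5 starts after SLOT4 ends, so SLOT4 has no further overlaps.
SLOT6 starts after SLOT5 ends.

SLOT1 & SLOT2, SLOT1 & SLOT3, SLOT2 & SLOT3, SLOT2 & SLOT4, SLOT3 & SLOT4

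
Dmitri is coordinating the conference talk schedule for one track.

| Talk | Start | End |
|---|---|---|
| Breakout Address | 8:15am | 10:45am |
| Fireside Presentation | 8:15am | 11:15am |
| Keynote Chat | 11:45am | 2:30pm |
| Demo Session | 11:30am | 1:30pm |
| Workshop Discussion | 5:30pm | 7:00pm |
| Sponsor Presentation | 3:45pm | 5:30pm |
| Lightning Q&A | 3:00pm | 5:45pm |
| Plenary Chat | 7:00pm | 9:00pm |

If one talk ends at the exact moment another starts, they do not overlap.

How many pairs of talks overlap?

4

Check each pair: they overlap iff neither finishes before the other starts.
Sorted by start: Breakout Address, Fireside Presentation, Demo Session, Keynote Chat, Lightning Q&A, Sponsor Presentation, Workshop Discussion, Plenary Chat.
Fireside Presentation starts before Breakout Address ends → Breakout Address and Fireside Presentation overlap.
Demo Session starts after Breakout Address ends — done with Breakout Address.
Demo Session starts after Fireside Presentation ends — done with Fireside Presentation.
Keynote Chat starts before Demo Session ends → Demo Session and Keynote Chat overlap.
Lightning Q&A starts after Demo Session ends — done with Demo Session.
Lightning Q&A starts after Keynote Chat ends — done with Keynote Chat.
Sponsor Presentation starts before Lightning Q&A ends → Lightning Q&A and Sponsor Presentation overlap.
Workshop Discussion starts before Lightning Q&A ends → Lightning Q&A and Workshop Discussion overlap.
Plenary Chat starts after Lightning Q&A ends.
Workshop Discussion starts exactly when Sponsor Presentation ends (back-to-back, no overlap) — done with Sponsor Presentation.
Plenary Chat starts exactly when Workshop Discussion ends (back-to-back, no overlap).
Overlapping pairs: Breakout Address & Fireside Presentation, Demo Session & Keynote Chat, Lightning Q&A & Sponsor Presentation, Lightning Q&A & Workshop Discussion — 4 in total.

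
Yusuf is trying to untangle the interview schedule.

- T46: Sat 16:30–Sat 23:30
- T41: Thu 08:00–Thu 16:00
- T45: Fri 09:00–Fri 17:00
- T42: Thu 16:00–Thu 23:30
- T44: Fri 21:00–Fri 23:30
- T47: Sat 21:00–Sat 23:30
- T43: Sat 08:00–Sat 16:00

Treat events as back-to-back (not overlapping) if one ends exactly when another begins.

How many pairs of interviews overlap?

1

Two intervals overlap when each starts before the other ends.
Sorted by start: T41, T42, T45, T44, T43, T46, T47.
T42 starts exactly when T41 ends (back-to-back, no overlap), so nothing later overlaps T41 either.
T45 starts after T42 ends, so nothing later overlaps T42 either.
T44 starts after T45 ends, so nothing later overlaps T45 either.
T43 starts after T44 ends, so nothing later overlaps T44 either.
T46 starts after T43 ends, so nothing later overlaps T43 either.
T47 starts before T46 ends → T46 and T47 overlap.
Overlapping pairs: T46 & T47 — 1 in total.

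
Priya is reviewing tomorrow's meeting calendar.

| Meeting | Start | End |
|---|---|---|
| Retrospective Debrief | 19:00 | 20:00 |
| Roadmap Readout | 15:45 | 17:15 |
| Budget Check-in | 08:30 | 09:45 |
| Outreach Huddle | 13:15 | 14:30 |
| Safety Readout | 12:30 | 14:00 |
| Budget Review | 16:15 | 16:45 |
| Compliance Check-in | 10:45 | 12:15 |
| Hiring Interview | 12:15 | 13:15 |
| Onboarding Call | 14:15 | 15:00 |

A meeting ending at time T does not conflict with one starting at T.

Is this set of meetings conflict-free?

No

Check each pair: they overlap iff neither finishes before the other starts.
Sorted by start: Budget Check-in, Compliance Check-in, Hiring Interview, Safety Readout, Outreach Huddle, Onboarding Call, Roadmap Readout, Budget Review, Retrospective Debrief.
Compliance Check-in starts after Budget Check-in ends, so Budget Check-in has no further overlaps.
Hiring Interview starts exactly when Compliance Check-in ends (back-to-back, no overlap), so Compliance Check-in has no further overlaps.
Safety Readout starts before Hiring Interview ends → Hiring Interview and Safety Readout overlap.
That's a conflict, so the schedule is not conflict-free.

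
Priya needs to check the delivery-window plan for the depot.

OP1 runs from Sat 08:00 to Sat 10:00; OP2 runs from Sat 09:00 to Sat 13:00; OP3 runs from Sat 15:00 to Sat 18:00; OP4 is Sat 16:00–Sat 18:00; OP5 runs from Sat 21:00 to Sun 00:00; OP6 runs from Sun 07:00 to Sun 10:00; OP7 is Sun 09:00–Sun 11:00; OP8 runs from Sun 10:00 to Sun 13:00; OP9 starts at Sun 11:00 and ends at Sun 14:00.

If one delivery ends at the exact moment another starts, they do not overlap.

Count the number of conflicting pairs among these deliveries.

Two intervals overlap when each starts before the other ends.
Sorted by start: OP1, OP2, OP3, OP4, OP5, OP6, OP7, OP8, OP9.
OP2 starts before OP1 ends → OP1 and OP2 overlap.
OP3 starts after OP1 ends, so nothing later overlaps OP1 either.
OP3 starts after OP2 ends, so nothing later overlaps OP2 either.
OP4 starts before OP3 ends → OP3 and OP4 overlap.
OP5 starts after OP3 ends, so nothing later overlaps OP3 either.
OP5 starts after OP4 ends, so nothing later overlaps OP4 either.
OP6 starts after OP5 ends, so nothing later overlaps OP5 either.
OP7 starts before OP6 ends → OP6 and OP7 overlap.
OP8 starts exactly when OP6 ends (back-to-back, no overlap), so nothing later overlaps OP6 either.
OP8 starts before OP7 ends → OP7 and OP8 overlap.
OP9 starts exactly when OP7 ends (back-to-back, no overlap).
OP9 starts before OP8 ends → OP8 and OP9 overlap.
Overlapping pairs: OP1 & OP2, OP3 & OP4, OP6 & OP7, OP7 & OP8, OP8 & OP9 — 5 in total.

5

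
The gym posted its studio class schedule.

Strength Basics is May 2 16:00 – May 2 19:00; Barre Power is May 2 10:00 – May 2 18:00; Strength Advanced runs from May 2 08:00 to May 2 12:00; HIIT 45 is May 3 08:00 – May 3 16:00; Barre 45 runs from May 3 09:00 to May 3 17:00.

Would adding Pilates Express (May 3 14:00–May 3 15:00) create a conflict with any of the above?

Strength Advanced: ends May 2 12:00 at or before Pilates Express starts May 3 14:00 → clear.
Barre Power: ends May 2 18:00 at or before Pilates Express starts May 3 14:00 → clear.
Strength Basics: ends May 2 19:00 at or before Pilates Express starts May 3 14:00 → clear.
HIIT 45: starts May 3 08:00 before Pilates Express ends May 3 15:00, and ends May 3 16:00 after Pilates Express starts May 3 14:00 → overlap.
Barre 45: starts May 3 09:00 before Pilates Express ends May 3 15:00, and ends May 3 17:00 after Pilates Express starts May 3 14:00 → overlap.
Pilates Express overlaps HIIT 45, Barre 45.

Yes — it overlaps Barre 45, HIIT 45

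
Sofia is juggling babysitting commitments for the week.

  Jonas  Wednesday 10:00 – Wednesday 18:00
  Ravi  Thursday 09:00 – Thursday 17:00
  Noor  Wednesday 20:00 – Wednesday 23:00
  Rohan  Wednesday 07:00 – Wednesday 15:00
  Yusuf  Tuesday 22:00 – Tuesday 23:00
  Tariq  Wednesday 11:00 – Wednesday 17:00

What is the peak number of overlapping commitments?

3

Sort all start/end points and keep a running count:
Tuesday 22:00 start Yusuf → 1
Tuesday 23:00 end Yusuf → 0
Wednesday 07:00 start Rohan → 1
Wednesday 10:00 start Jonas → 2
Wednesday 11:00 start Tariq → 3
Wednesday 15:00 end Rohan → 2
Wednesday 17:00 end Tariq → 1
Wednesday 18:00 end Jonas → 0
Wednesday 20:00 start Noor → 1
Wednesday 23:00 end Noor → 0
Thursday 09:00 start Ravi → 1
Thursday 17:00 end Ravi → 0
Peak is 3, at Wednesday 11:00 (Jonas, Rohan, Tariq).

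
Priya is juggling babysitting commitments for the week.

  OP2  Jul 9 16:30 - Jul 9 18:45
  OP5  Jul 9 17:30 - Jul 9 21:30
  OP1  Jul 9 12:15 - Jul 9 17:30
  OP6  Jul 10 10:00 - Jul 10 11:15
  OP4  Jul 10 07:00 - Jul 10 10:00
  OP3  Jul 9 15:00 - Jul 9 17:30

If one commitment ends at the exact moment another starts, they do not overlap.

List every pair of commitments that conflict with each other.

OP1 & OP2, OP1 & OP3, OP2 & OP3, OP2 & OP5

Sorted by start: OP1, OP3, OP2, OP5, OP4, OP6.
OP3 starts before OP1 ends → OP1 and OP3 overlap.
OP2 starts before OP1 ends → OP1 and OP2 overlap.
OP5 starts exactly when OP1 ends (back-to-back, no overlap) — done with OP1.
OP2 starts before OP3 ends → OP3 and OP2 overlap.
OP5 starts exactly when OP3 ends (back-to-back, no overlap) — done with OP3.
OP5 starts before OP2 ends → OP2 and OP5 overlap.
OP4 starts after OP2 ends — done with OP2.
OP4 starts after OP5 ends — done with OP5.
OP6 starts exactly when OP4 ends (back-to-back, no overlap).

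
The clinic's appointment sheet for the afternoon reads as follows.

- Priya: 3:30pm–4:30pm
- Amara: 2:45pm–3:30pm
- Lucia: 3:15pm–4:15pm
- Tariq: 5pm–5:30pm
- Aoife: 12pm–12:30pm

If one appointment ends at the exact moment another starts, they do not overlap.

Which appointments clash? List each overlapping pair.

Two intervals overlap when each starts before the other ends.
Sorted by start: Aoife, Amara, Lucia, Priya, Tariq.
Amara starts after Aoife ends — done with Aoife.
Lucia starts before Amara ends → Amara and Lucia overlap.
Priya starts exactly when Amara ends (back-to-back, no overlap) — done with Amara.
Priya starts before Lucia ends → Lucia and Priya overlap.
Tariq starts after Lucia ends.
Tariq starts after Priya ends.

Amara & Lucia, Lucia & Priya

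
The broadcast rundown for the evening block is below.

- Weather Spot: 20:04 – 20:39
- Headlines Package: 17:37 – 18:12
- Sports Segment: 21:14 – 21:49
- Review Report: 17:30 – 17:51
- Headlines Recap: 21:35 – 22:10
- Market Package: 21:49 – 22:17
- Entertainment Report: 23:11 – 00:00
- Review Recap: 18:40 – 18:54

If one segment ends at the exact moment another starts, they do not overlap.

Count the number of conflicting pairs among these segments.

Sorted by start: Review Report, Headlines Package, Review Recap, Weather Spot, Sports Segment, Headlines Recap, Market Package, Entertainment Report.
Headlines Package starts before Review Report ends → Review Report and Headlines Package overlap.
Review Recap starts after Review Report ends, so nothing later overlaps Review Report either.
Review Recap starts after Headlines Package ends, so nothing later overlaps Headlines Package either.
Weather Spot starts after Review Recap ends, so nothing later overlaps Review Recap either.
Sports Segment starts after Weather Spot ends, so nothing later overlaps Weather Spot either.
Headlines Recap starts before Sports Segment ends → Sports Segment and Headlines Recap overlap.
Market Package starts exactly when Sports Segment ends (back-to-back, no overlap), so nothing later overlaps Sports Segment either.
Market Package starts before Headlines Recap ends → Headlines Recap and Market Package overlap.
Entertainment Report starts after Headlines Recap ends.
Entertainment Report starts after Market Package ends.
Overlapping pairs: Headlines Package & Review Report, Headlines Recap & Market Package, Headlines Recap & Sports Segment — 3 in total.

3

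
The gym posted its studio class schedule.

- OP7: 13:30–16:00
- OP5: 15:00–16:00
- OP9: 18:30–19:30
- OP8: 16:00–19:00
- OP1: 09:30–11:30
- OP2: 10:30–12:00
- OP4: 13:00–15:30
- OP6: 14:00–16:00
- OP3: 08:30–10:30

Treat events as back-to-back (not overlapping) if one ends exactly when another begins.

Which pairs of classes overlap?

Check each pair: they overlap iff neither finishes before the other starts.
Sorted by start: OP3, OP1, OP2, OP4, OP7, OP6, OP5, OP8, OP9.
OP1 starts before OP3 ends → OP3 and OP1 overlap.
OP2 starts exactly when OP3 ends (back-to-back, no overlap); OP3 is clear from here.
OP2 starts before OP1 ends → OP1 and OP2 overlap.
OP4 starts after OP1 ends; OP1 is clear from here.
OP4 starts after OP2 ends; OP2 is clear from here.
OP7 starts before OP4 ends → OP4 and OP7 overlap.
OP6 starts before OP4 ends → OP4 and OP6 overlap.
OP5 starts before OP4 ends → OP4 and OP5 overlap.
OP8 starts after OP4 ends; OP4 is clear from here.
OP6 starts before OP7 ends → OP7 and OP6 overlap.
OP5 starts before OP7 ends → OP7 and OP5 overlap.
OP8 starts exactly when OP7 ends (back-to-back, no overlap); OP7 is clear from here.
OP5 starts before OP6 ends → OP6 and OP5 overlap.
OP8 starts exactly when OP6 ends (back-to-back, no overlap); OP6 is clear from here.
OP8 starts exactly when OP5 ends (back-to-back, no overlap); OP5 is clear from here.
OP9 starts before OP8 ends → OP8 and OP9 overlap.

OP1 & OP2, OP1 & OP3, OP4 & OP5, OP4 & OP6, OP4 & OP7, OP5 & OP6, OP5 & OP7, OP6 & OP7, OP8 & OP9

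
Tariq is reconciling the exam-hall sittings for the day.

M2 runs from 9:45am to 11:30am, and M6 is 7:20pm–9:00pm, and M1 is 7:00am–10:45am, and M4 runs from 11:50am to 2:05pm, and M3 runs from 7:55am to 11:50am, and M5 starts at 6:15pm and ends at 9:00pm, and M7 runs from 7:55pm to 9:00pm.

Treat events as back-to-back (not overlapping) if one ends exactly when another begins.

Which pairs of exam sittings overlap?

Sorted by start: M1, M3, M2, M4, M5, M6, M7.
M3 starts before M1 ends → M1 and M3 overlap.
M2 starts before M1 ends → M1 and M2 overlap.
M4 starts after M1 ends, so M1 has no further overlaps.
M2 starts before M3 ends → M3 and M2 overlap.
M4 starts exactly when M3 ends (back-to-back, no overlap), so M3 has no further overlaps.
M4 starts after M2 ends, so M2 has no further overlaps.
M5 starts after M4 ends, so M4 has no further overlaps.
M6 starts before M5 ends → M5 and M6 overlap.
M7 starts before M5 ends → M5 and M7 overlap.
M7 starts before M6 ends → M6 and M7 overlap.

M1 & M2, M1 & M3, M2 & M3, M5 & M6, M5 & M7, M6 & M7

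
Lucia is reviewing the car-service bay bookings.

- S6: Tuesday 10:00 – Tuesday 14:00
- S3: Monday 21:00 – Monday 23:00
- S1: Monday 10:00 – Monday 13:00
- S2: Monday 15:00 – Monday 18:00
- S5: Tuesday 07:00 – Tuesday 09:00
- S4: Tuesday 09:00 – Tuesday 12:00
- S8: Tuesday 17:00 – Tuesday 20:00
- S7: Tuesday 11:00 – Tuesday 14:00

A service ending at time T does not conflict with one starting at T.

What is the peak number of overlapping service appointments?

3

Walk through starts and ends in time order (an end at T is processed before a start at T):
Monday 10:00 start S1 → 1
Monday 13:00 end S1 → 0
Monday 15:00 start S2 → 1
Monday 18:00 end S2 → 0
Monday 21:00 start S3 → 1
Monday 23:00 end S3 → 0
Tuesday 07:00 start S5 → 1
Tuesday 09:00 end S5 → 0
Tuesday 09:00 start S4 → 1
Tuesday 10:00 start S6 → 2
Tuesday 11:00 start S7 → 3
Tuesday 12:00 end S4 → 2
Tuesday 14:00 end S6 → 1
Tuesday 14:00 end S7 → 0
Tuesday 17:00 start S8 → 1
Tuesday 20:00 end S8 → 0
Peak is 3, at Tuesday 11:00 (S4, S6, S7).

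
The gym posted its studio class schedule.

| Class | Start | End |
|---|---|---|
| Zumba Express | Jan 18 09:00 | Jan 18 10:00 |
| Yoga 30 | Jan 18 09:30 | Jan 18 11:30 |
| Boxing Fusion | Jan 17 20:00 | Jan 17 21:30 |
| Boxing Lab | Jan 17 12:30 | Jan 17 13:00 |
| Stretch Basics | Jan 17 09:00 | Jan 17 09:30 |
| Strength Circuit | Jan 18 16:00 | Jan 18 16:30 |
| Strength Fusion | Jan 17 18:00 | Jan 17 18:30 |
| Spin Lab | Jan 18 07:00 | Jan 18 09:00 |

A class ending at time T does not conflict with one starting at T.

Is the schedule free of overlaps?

Sorted by start: Stretch Basics, Boxing Lab, Strength Fusion, Boxing Fusion, Spin Lab, Zumba Express, Yoga 30, Strength Circuit.
Boxing Lab starts after Stretch Basics ends, so Stretch Basics has no further overlaps.
Strength Fusion starts after Boxing Lab ends, so Boxing Lab has no further overlaps.
Boxing Fusion starts after Strength Fusion ends, so Strength Fusion has no further overlaps.
Spin Lab starts after Boxing Fusion ends, so Boxing Fusion has no further overlaps.
Zumba Express starts exactly when Spin Lab ends (back-to-back, no overlap), so Spin Lab has no further overlaps.
Yoga 30 starts before Zumba Express ends → Zumba Express and Yoga 30 overlap.
That's a conflict, so the schedule is not conflict-free.

No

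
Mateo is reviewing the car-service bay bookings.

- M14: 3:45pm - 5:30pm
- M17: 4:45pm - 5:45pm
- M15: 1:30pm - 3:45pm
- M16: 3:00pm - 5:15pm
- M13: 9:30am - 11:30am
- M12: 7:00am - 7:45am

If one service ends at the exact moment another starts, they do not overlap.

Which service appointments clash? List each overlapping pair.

M14 & M16, M14 & M17, M15 & M16, M16 & M17

Sorted by start: M12, M13, M15, M16, M14, M17.
M13 starts after M12 ends, so M12 has no further overlaps.
M15 starts after M13 ends, so M13 has no further overlaps.
M16 starts before M15 ends → M15 and M16 overlap.
M14 starts exactly when M15 ends (back-to-back, no overlap), so M15 has no further overlaps.
M14 starts before M16 ends → M16 and M14 overlap.
M17 starts before M16 ends → M16 and M17 overlap.
M17 starts before M14 ends → M14 and M17 overlap.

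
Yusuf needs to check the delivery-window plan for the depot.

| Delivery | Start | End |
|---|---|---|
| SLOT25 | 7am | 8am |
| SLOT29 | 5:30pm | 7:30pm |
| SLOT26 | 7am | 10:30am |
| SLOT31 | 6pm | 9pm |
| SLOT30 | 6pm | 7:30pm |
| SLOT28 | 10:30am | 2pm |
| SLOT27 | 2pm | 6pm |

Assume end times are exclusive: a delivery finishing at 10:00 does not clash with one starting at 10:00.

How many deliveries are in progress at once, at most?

3

Walk through starts and ends in time order (an end at T is processed before a start at T):
7am start SLOT25 → 1
7am start SLOT26 → 2
8am end SLOT25 → 1
10:30am end SLOT26 → 0
10:30am start SLOT28 → 1
2pm end SLOT28 → 0
2pm start SLOT27 → 1
5:30pm start SLOT29 → 2
6pm end SLOT27 → 1
6pm start SLOT30 → 2
6pm start SLOT31 → 3
7:30pm end SLOT29 → 2
7:30pm end SLOT30 → 1
9pm end SLOT31 → 0
Peak is 3, at 6pm (SLOT29, SLOT30, SLOT31).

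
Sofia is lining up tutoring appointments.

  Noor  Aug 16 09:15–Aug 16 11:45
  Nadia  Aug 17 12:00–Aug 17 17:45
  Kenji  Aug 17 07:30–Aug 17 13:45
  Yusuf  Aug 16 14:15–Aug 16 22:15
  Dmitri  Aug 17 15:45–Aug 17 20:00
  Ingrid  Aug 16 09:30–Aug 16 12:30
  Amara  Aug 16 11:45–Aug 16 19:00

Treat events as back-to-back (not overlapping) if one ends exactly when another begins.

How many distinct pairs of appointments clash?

5

Sorted by start: Noor, Ingrid, Amara, Yusuf, Kenji, Nadia, Dmitri.
Ingrid starts before Noor ends → Noor and Ingrid overlap.
Amara starts exactly when Noor ends (back-to-back, no overlap), so nothing later overlaps Noor either.
Amara starts before Ingrid ends → Ingrid and Amara overlap.
Yusuf starts after Ingrid ends, so nothing later overlaps Ingrid either.
Yusuf starts before Amara ends → Amara and Yusuf overlap.
Kenji starts after Amara ends, so nothing later overlaps Amara either.
Kenji starts after Yusuf ends, so nothing later overlaps Yusuf either.
Nadia starts before Kenji ends → Kenji and Nadia overlap.
Dmitri starts after Kenji ends.
Dmitri starts before Nadia ends → Nadia and Dmitri overlap.
Overlapping pairs: Amara & Ingrid, Amara & Yusuf, Dmitri & Nadia, Ingrid & Noor, Kenji & Nadia — 5 in total.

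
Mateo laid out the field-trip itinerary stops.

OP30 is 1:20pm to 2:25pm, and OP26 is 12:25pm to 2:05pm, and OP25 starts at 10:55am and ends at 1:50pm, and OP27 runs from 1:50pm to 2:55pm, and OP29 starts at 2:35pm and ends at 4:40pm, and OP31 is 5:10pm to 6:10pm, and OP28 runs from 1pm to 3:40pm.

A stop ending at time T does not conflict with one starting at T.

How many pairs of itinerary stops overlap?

Sorted by start: OP25, OP26, OP28, OP30, OP27, OP29, OP31.
OP26 starts before OP25 ends → OP25 and OP26 overlap.
OP28 starts before OP25 ends → OP25 and OP28 overlap.
OP30 starts before OP25 ends → OP25 and OP30 overlap.
OP27 starts exactly when OP25 ends (back-to-back, no overlap); OP25 is clear from here.
OP28 starts before OP26 ends → OP26 and OP28 overlap.
OP30 starts before OP26 ends → OP26 and OP30 overlap.
OP27 starts before OP26 ends → OP26 and OP27 overlap.
OP29 starts after OP26 ends; OP26 is clear from here.
OP30 starts before OP28 ends → OP28 and OP30 overlap.
OP27 starts before OP28 ends → OP28 and OP27 overlap.
OP29 starts before OP28 ends → OP28 and OP29 overlap.
OP31 starts after OP28 ends.
OP27 starts before OP30 ends → OP30 and OP27 overlap.
OP29 starts after OP30 ends; OP30 is clear from here.
OP29 starts before OP27 ends → OP27 and OP29 overlap.
OP31 starts after OP27 ends.
OP31 starts after OP29 ends.
Overlapping pairs: OP25 & OP26, OP25 & OP28, OP25 & OP30, OP26 & OP27, OP26 & OP28, OP26 & OP30, OP27 & OP28, OP27 & OP29, OP27 & OP30, OP28 & OP29, OP28 & OP30 — 11 in total.

11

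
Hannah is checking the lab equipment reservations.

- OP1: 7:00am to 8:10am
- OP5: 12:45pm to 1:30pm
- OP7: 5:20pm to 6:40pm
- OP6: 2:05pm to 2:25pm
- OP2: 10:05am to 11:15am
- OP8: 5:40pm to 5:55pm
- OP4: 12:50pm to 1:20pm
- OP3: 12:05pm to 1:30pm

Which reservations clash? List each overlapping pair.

OP3 & OP4, OP3 & OP5, OP4 & OP5, OP7 & OP8

Two intervals overlap when each starts before the other ends.
Sorted by start: OP1, OP2, OP3, OP5, OP4, OP6, OP7, OP8.
OP2 starts after OP1 ends, so OP1 has no further overlaps.
OP3 starts after OP2 ends, so OP2 has no further overlaps.
OP5 starts before OP3 ends → OP3 and OP5 overlap.
OP4 starts before OP3 ends → OP3 and OP4 overlap.
OP6 starts after OP3 ends, so OP3 has no further overlaps.
OP4 starts before OP5 ends → OP5 and OP4 overlap.
OP6 starts after OP5 ends, so OP5 has no further overlaps.
OP6 starts after OP4 ends, so OP4 has no further overlaps.
OP7 starts after OP6 ends, so OP6 has no further overlaps.
OP8 starts before OP7 ends → OP7 and OP8 overlap.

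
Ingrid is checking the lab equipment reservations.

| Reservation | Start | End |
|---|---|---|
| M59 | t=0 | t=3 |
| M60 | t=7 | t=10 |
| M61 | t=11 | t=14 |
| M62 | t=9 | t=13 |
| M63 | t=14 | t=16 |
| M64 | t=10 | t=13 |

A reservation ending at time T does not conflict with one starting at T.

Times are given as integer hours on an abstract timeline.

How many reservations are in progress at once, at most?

3

Walk through starts and ends in time order (an end at T is processed before a start at T):
t=0 start M59 → 1
t=3 end M59 → 0
t=7 start M60 → 1
t=9 start M62 → 2
t=10 end M60 → 1
t=10 start M64 → 2
t=11 start M61 → 3
t=13 end M62 → 2
t=13 end M64 → 1
t=14 end M61 → 0
t=14 start M63 → 1
t=16 end M63 → 0
Peak is 3, at t=11 (M61, M62, M64).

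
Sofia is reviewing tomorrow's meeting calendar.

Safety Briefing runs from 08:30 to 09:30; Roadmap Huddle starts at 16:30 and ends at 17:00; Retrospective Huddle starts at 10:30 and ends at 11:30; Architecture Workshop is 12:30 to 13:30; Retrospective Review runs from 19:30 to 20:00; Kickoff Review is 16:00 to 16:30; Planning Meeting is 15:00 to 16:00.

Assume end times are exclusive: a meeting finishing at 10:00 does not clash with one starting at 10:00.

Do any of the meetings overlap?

Sorted by start: Safety Briefing, Retrospective Huddle, Architecture Workshop, Planning Meeting, Kickoff Review, Roadmap Huddle, Retrospective Review.
Retrospective Huddle starts after Safety Briefing ends, so nothing later overlaps Safety Briefing either.
Architecture Workshop starts after Retrospective Huddle ends, so nothing later overlaps Retrospective Huddle either.
Planning Meeting starts after Architecture Workshop ends, so nothing later overlaps Architecture Workshop either.
Kickoff Review starts exactly when Planning Meeting ends (back-to-back, no overlap), so nothing later overlaps Planning Meeting either.
Roadmap Huddle starts exactly when Kickoff Review ends (back-to-back, no overlap), so nothing later overlaps Kickoff Review either.
Retrospective Review starts after Roadmap Huddle ends.
Every pair is clear; the schedule has no overlaps.

No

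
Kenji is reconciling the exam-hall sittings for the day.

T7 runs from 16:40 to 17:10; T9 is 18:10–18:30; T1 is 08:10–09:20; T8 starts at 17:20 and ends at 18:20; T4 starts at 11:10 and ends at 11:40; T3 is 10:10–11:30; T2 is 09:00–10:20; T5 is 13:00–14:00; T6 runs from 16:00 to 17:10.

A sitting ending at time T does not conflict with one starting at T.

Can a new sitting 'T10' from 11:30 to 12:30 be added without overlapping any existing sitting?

No — it overlaps T4

T1: ends 09:20 at or before T10 starts 11:30 → clear.
T2: ends 10:20 at or before T10 starts 11:30 → clear.
T3: ends 11:30 at or before T10 starts 11:30 → clear.
T4: starts 11:10 before T10 ends 12:30, and ends 11:40 after T10 starts 11:30 → overlap.
T5: starts 13:00 at or after T10 ends 12:30 → clear.
T6: starts 16:00 at or after T10 ends 12:30 → clear.
T7: starts 16:40 at or after T10 ends 12:30 → clear.
T8: starts 17:20 at or after T10 ends 12:30 → clear.
T9: starts 18:10 at or after T10 ends 12:30 → clear.
T10 overlaps T4.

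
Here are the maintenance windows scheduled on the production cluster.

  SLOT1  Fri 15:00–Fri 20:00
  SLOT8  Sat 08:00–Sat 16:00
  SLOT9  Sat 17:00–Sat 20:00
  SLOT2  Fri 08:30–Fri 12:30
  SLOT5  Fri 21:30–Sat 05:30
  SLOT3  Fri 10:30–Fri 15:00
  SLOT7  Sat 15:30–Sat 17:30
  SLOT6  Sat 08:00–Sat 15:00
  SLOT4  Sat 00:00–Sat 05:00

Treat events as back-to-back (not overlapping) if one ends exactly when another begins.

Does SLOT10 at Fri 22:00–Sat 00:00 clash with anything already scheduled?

Yes — it overlaps SLOT5

SLOT2: ends Fri 12:30 at or before SLOT10 starts Fri 22:00 → clear.
SLOT3: ends Fri 15:00 at or before SLOT10 starts Fri 22:00 → clear.
SLOT1: ends Fri 20:00 at or before SLOT10 starts Fri 22:00 → clear.
SLOT5: starts Fri 21:30 before SLOT10 ends Sat 00:00, and ends Sat 05:30 after SLOT10 starts Fri 22:00 → overlap.
SLOT4: starts Sat 00:00 at or after SLOT10 ends Sat 00:00 → clear.
SLOT6: starts Sat 08:00 at or after SLOT10 ends Sat 00:00 → clear.
SLOT8: starts Sat 08:00 at or after SLOT10 ends Sat 00:00 → clear.
SLOT7: starts Sat 15:30 at or after SLOT10 ends Sat 00:00 → clear.
SLOT9: starts Sat 17:00 at or after SLOT10 ends Sat 00:00 → clear.
SLOT10 overlaps SLOT5.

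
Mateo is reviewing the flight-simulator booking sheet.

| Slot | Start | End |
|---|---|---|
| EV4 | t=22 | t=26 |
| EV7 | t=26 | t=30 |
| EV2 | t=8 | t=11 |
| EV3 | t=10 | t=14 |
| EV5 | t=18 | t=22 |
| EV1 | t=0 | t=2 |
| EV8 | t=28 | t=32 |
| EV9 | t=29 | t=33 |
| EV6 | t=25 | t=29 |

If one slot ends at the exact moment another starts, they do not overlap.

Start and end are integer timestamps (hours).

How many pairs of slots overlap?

Sorted by start: EV1, EV2, EV3, EV5, EV4, EV6, EV7, EV8, EV9.
EV2 starts after EV1 ends, so EV1 has no further overlaps.
EV3 starts before EV2 ends → EV2 and EV3 overlap.
EV5 starts after EV2 ends, so EV2 has no further overlaps.
EV5 starts after EV3 ends, so EV3 has no further overlaps.
EV4 starts exactly when EV5 ends (back-to-back, no overlap), so EV5 has no further overlaps.
EV6 starts before EV4 ends → EV4 and EV6 overlap.
EV7 starts exactly when EV4 ends (back-to-back, no overlap), so EV4 has no further overlaps.
EV7 starts before EV6 ends → EV6 and EV7 overlap.
EV8 starts before EV6 ends → EV6 and EV8 overlap.
EV9 starts exactly when EV6 ends (back-to-back, no overlap).
EV8 starts before EV7 ends → EV7 and EV8 overlap.
EV9 starts before EV7 ends → EV7 and EV9 overlap.
EV9 starts before EV8 ends → EV8 and EV9 overlap.
Overlapping pairs: EV2 & EV3, EV4 & EV6, EV6 & EV7, EV6 & EV8, EV7 & EV8, EV7 & EV9, EV8 & EV9 — 7 in total.

7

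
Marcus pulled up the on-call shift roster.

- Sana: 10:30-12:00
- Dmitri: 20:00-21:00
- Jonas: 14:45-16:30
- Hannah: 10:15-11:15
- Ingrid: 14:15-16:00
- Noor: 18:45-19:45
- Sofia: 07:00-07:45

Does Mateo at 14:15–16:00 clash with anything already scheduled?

Yes — it overlaps Ingrid, Jonas

Sofia: ends 07:45 at or before Mateo starts 14:15 → clear.
Hannah: ends 11:15 at or before Mateo starts 14:15 → clear.
Sana: ends 12:00 at or before Mateo starts 14:15 → clear.
Ingrid: starts 14:15 before Mateo ends 16:00, and ends 16:00 after Mateo starts 14:15 → overlap.
Jonas: starts 14:45 before Mateo ends 16:00, and ends 16:30 after Mateo starts 14:15 → overlap.
Noor: starts 18:45 at or after Mateo ends 16:00 → clear.
Dmitri: starts 20:00 at or after Mateo ends 16:00 → clear.
Mateo overlaps Jonas, Ingrid.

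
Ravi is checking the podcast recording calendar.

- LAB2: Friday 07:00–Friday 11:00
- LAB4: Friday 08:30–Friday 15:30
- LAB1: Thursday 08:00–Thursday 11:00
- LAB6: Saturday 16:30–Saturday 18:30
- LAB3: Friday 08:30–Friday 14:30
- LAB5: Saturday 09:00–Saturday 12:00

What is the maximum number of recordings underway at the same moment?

3

Sweep the timeline, counting +1 at each start and −1 at each end (ends before starts at a tie):
Thursday 08:00 start LAB1 → 1
Thursday 11:00 end LAB1 → 0
Friday 07:00 start LAB2 → 1
Friday 08:30 start LAB3 → 2
Friday 08:30 start LAB4 → 3
Friday 11:00 end LAB2 → 2
Friday 14:30 end LAB3 → 1
Friday 15:30 end LAB4 → 0
Saturday 09:00 start LAB5 → 1
Saturday 12:00 end LAB5 → 0
Saturday 16:30 start LAB6 → 1
Saturday 18:30 end LAB6 → 0
Peak is 3, at Friday 08:30 (LAB2, LAB3, LAB4).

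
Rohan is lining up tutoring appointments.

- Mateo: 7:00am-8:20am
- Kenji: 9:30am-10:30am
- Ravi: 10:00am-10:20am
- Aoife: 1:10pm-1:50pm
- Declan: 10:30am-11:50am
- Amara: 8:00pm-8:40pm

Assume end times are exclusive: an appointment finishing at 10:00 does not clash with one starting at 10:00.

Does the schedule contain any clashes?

Sorted by start: Mateo, Kenji, Ravi, Declan, Aoife, Amara.
Kenji starts after Mateo ends, so Mateo has no further overlaps.
Ravi starts before Kenji ends → Kenji and Ravi overlap.
That's a conflict, so the schedule is not conflict-free.

Yes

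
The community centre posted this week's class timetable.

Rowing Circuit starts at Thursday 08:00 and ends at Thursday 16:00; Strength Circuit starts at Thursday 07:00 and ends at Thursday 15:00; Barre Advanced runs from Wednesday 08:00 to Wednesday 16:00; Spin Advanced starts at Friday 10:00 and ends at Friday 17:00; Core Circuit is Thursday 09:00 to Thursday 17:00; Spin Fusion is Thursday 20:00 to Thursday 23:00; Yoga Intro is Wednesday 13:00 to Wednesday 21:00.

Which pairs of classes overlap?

Barre Advanced & Yoga Intro, Core Circuit & Rowing Circuit, Core Circuit & Strength Circuit, Rowing Circuit & Strength Circuit

Sorted by start: Barre Advanced, Yoga Intro, Strength Circuit, Rowing Circuit, Core Circuit, Spin Fusion, Spin Advanced.
Yoga Intro starts before Barre Advanced ends → Barre Advanced and Yoga Intro overlap.
Strength Circuit starts after Barre Advanced ends — done with Barre Advanced.
Strength Circuit starts after Yoga Intro ends — done with Yoga Intro.
Rowing Circuit starts before Strength Circuit ends → Strength Circuit and Rowing Circuit overlap.
Core Circuit starts before Strength Circuit ends → Strength Circuit and Core Circuit overlap.
Spin Fusion starts after Strength Circuit ends — done with Strength Circuit.
Core Circuit starts before Rowing Circuit ends → Rowing Circuit and Core Circuit overlap.
Spin Fusion starts after Rowing Circuit ends — done with Rowing Circuit.
Spin Fusion starts after Core Circuit ends — done with Core Circuit.
Spin Advanced starts after Spin Fusion ends.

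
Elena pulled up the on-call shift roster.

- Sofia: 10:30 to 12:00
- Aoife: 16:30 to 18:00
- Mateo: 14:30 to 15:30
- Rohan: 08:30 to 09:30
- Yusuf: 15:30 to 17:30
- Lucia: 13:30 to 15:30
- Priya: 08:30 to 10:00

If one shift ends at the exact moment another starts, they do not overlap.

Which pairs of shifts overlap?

Aoife & Yusuf, Lucia & Mateo, Priya & Rohan

Sorted by start: Rohan, Priya, Sofia, Lucia, Mateo, Yusuf, Aoife.
Priya starts before Rohan ends → Rohan and Priya overlap.
Sofia starts after Rohan ends; Rohan is clear from here.
Sofia starts after Priya ends; Priya is clear from here.
Lucia starts after Sofia ends; Sofia is clear from here.
Mateo starts before Lucia ends → Lucia and Mateo overlap.
Yusuf starts exactly when Lucia ends (back-to-back, no overlap); Lucia is clear from here.
Yusuf starts exactly when Mateo ends (back-to-back, no overlap); Mateo is clear from here.
Aoife starts before Yusuf ends → Yusuf and Aoife overlap.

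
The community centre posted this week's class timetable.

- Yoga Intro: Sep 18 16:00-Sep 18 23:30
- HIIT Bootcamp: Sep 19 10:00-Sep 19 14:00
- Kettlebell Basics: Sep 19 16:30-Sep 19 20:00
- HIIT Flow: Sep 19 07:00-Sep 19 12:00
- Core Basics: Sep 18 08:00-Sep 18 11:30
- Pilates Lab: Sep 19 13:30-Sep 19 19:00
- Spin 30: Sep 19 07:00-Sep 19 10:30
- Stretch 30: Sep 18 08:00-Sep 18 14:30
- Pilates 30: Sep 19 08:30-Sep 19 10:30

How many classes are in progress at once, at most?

4

Sort all start/end points and keep a running count:
Sep 18 08:00 start Core Basics → 1
Sep 18 08:00 start Stretch 30 → 2
Sep 18 11:30 end Core Basics → 1
Sep 18 14:30 end Stretch 30 → 0
Sep 18 16:00 start Yoga Intro → 1
Sep 18 23:30 end Yoga Intro → 0
Sep 19 07:00 start HIIT Flow → 1
Sep 19 07:00 start Spin 30 → 2
Sep 19 08:30 start Pilates 30 → 3
Sep 19 10:00 start HIIT Bootcamp → 4
Sep 19 10:30 end Pilates 30 → 3
Sep 19 10:30 end Spin 30 → 2
Sep 19 12:00 end HIIT Flow → 1
Sep 19 13:30 start Pilates Lab → 2
Sep 19 14:00 end HIIT Bootcamp → 1
Sep 19 16:30 start Kettlebell Basics → 2
Sep 19 19:00 end Pilates Lab → 1
Sep 19 20:00 end Kettlebell Basics → 0
Peak is 4, at Sep 19 10:00 (HIIT Bootcamp, HIIT Flow, Pilates 30, Spin 30).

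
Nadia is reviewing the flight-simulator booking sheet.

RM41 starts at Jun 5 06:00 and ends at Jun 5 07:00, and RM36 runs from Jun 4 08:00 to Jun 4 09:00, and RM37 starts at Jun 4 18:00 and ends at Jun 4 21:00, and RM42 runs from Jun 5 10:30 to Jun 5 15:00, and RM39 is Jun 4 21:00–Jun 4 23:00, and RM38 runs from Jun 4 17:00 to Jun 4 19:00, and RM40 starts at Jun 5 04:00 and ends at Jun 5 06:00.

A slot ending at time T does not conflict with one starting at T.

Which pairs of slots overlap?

Sorted by start: RM36, RM38, RM37, RM39, RM40, RM41, RM42.
RM38 starts after RM36 ends, so nothing later overlaps RM36 either.
RM37 starts before RM38 ends → RM38 and RM37 overlap.
RM39 starts after RM38 ends, so nothing later overlaps RM38 either.
RM39 starts exactly when RM37 ends (back-to-back, no overlap), so nothing later overlaps RM37 either.
RM40 starts after RM39 ends, so nothing later overlaps RM39 either.
RM41 starts exactly when RM40 ends (back-to-back, no overlap), so nothing later overlaps RM40 either.
RM42 starts after RM41 ends.

RM37 & RM38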